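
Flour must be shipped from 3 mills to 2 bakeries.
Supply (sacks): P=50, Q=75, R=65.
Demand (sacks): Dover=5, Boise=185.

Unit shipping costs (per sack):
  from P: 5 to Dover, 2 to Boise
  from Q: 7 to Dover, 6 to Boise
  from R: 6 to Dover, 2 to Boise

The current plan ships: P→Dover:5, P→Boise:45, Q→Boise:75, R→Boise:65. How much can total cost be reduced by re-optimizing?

Current plan cost = 5·5 + 45·2 + 75·6 + 65·2 = 695.
Optimal plan:
  P–Boise: 50 × 2 = 100
  Q–Dover: 5 × 7 = 35
  Q–Boise: 70 × 6 = 420
  R–Boise: 65 × 2 = 130
Optimal cost = 685.
Saving = 695 − 685 = 10.

10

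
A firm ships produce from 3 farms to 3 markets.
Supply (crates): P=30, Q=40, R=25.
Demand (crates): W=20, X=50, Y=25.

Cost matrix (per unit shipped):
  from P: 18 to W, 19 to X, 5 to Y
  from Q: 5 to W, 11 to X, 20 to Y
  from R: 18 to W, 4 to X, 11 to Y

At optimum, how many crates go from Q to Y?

The minimum-cost plan:
  P→X: 5 crates
  P→Y: 25 crates
  Q→W: 20 crates
  Q→X: 20 crates
  R→X: 25 crates
Total cost = 640.
The route Q→Y is not used.

0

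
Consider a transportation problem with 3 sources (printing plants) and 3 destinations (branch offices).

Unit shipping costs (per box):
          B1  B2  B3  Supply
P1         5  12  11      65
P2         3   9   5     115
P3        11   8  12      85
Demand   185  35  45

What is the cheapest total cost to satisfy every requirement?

Optimal allocation:
  P1->B1: 65 × 5 = 325
  P2->B1: 115 × 3 = 345
  P3->B1: 5 × 11 = 55
  P3->B2: 35 × 8 = 280
  P3->B3: 45 × 12 = 540
Total = 325 + 345 + 55 + 280 + 540 = 1545.
(Supply check: P1 ships 65; P2 ships 115; P3 ships 85.)

1545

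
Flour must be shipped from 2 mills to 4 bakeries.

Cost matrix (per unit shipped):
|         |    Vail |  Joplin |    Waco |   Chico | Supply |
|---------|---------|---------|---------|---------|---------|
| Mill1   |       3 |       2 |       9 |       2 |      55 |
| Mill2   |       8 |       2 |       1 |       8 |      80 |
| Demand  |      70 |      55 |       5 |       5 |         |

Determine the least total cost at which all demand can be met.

435

An optimal shipping plan:
  Mill1–Vail: 50 × 3 = 150
  Mill1–Chico: 5 × 2 = 10
  Mill2–Vail: 20 × 8 = 160
  Mill2–Joplin: 55 × 2 = 110
  Mill2–Waco: 5 × 1 = 5
Total = 150 + 10 + 160 + 110 + 5 = 435.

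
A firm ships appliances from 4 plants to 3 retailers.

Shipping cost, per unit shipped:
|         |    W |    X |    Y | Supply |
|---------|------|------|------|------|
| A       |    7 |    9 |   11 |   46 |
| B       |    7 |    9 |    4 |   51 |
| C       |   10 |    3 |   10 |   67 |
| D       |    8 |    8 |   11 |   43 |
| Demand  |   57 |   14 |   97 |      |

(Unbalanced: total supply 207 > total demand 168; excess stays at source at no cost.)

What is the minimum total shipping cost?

1116

A cheapest plan:
  A to W: 46 × 7 = 322
  B to Y: 51 × 4 = 204
  C to X: 14 × 3 = 42
  C to Y: 46 × 10 = 460
  D to W: 11 × 8 = 88
Total = 322 + 204 + 42 + 460 + 88 = 1116.
(Supply check: A ships 46; B ships 51; C ships 60; D ships 11.)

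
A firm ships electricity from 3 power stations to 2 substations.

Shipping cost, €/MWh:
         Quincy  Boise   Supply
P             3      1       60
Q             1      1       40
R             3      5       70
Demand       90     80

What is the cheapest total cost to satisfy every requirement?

310

Optimal allocation:
  P→Boise: 60 × €1 = €60
  Q→Quincy: 20 × €1 = €20
  Q→Boise: 20 × €1 = €20
  R→Quincy: 70 × €3 = €210
Total = 60 + 20 + 20 + 210 = €310.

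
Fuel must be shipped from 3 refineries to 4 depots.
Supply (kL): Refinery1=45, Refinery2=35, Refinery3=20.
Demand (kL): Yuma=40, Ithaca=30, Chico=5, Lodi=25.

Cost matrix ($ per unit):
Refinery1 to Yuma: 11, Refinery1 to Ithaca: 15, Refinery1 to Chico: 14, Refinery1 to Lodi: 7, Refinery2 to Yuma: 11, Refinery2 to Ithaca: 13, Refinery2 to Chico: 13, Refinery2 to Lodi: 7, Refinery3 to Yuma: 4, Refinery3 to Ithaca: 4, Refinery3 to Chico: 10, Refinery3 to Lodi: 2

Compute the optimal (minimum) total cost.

890

An optimal shipping plan:
  Refinery1→Yuma: 20 × $11 = $220
  Refinery1→Lodi: 25 × $7 = $175
  Refinery2→Yuma: 20 × $11 = $220
  Refinery2→Ithaca: 10 × $13 = $130
  Refinery2→Chico: 5 × $13 = $65
  Refinery3→Ithaca: 20 × $4 = $80
Total = 220 + 175 + 220 + 130 + 65 + 80 = $890.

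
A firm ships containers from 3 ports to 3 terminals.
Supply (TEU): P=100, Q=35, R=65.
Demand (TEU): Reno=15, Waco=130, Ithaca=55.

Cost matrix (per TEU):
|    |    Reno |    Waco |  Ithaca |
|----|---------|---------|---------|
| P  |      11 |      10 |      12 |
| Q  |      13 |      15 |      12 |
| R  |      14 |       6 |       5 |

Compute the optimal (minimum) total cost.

1790

Optimal allocation:
  P->Waco: 100 TEU
  Q->Reno: 15 TEU
  Q->Ithaca: 20 TEU
  R->Waco: 30 TEU
  R->Ithaca: 35 TEU
Total cost = 1790.
(Supply check: P ships 100; Q ships 35; R ships 65.)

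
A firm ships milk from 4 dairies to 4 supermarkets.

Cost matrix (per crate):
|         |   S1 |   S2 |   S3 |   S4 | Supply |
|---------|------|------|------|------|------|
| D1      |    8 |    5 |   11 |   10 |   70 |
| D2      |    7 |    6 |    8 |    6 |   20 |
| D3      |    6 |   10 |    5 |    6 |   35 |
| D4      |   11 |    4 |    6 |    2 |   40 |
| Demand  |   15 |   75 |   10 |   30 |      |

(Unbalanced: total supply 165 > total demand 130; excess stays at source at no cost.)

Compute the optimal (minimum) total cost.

565

An optimal shipping plan:
  D1->S2: 65 crates
  D3->S1: 15 crates
  D3->S3: 10 crates
  D4->S2: 10 crates
  D4->S4: 30 crates
Total cost = 565.
(Supply check: D1 ships 65; D2 ships 0; D3 ships 25; D4 ships 40.)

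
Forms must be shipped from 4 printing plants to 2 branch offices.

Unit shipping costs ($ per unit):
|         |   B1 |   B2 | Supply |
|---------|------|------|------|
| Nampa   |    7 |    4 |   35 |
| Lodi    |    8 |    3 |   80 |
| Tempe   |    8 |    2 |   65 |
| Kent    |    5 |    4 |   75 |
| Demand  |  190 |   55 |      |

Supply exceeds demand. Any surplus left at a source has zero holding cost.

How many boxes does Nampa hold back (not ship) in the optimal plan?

An optimal plan:
  Nampa–B1: 35 × $7 = $245
  Lodi–B1: 70 × $8 = $560
  Tempe–B1: 10 × $8 = $80
  Tempe–B2: 55 × $2 = $110
  Kent–B1: 75 × $5 = $375
Total cost = $1370.
Nampa ships 35 of its 35, leaving 0.

0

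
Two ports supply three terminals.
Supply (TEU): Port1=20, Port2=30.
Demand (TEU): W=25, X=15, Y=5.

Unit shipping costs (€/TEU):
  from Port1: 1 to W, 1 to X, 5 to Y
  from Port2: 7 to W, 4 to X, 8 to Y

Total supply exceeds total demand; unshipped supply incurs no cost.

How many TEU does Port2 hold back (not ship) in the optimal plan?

5

Minimum-cost shipments:
  Port1->W: 20 × €1 = €20
  Port2->W: 5 × €7 = €35
  Port2->X: 15 × €4 = €60
  Port2->Y: 5 × €8 = €40
Total cost = €155.
Port2 ships 25 of its 30, leaving 5.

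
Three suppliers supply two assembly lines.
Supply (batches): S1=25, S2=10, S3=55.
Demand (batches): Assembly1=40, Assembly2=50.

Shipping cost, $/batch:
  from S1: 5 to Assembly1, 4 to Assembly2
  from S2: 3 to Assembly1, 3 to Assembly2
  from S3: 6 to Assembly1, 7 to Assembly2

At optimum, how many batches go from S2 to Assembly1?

0

Solving gives:
  S1 to Assembly2: 25 batches
  S2 to Assembly2: 10 batches
  S3 to Assembly1: 40 batches
  S3 to Assembly2: 15 batches
Total cost = $475.
The route S2→Assembly1 is not used.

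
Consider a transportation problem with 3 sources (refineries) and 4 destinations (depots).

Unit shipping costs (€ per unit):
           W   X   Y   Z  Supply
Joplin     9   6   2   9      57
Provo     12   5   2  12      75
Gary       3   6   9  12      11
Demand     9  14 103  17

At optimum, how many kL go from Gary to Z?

Optimal shipments:
  Joplin–Y: 40 kL
  Joplin–Z: 17 kL
  Provo–X: 12 kL
  Provo–Y: 63 kL
  Gary–W: 9 kL
  Gary–X: 2 kL
Total cost = €458.
The route Gary→Z is not used.

0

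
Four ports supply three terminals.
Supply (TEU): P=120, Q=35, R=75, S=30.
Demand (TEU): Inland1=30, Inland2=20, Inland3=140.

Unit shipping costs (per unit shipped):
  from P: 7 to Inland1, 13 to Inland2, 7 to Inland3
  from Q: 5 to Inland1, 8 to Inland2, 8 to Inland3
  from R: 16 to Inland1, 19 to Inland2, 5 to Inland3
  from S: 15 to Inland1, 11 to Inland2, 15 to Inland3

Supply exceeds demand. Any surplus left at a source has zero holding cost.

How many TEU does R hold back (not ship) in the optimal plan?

Minimum-cost shipments:
  P–Inland1: 15 TEU
  P–Inland3: 65 TEU
  Q–Inland1: 15 TEU
  Q–Inland2: 20 TEU
  R–Inland3: 75 TEU
Total cost = 1170.
R ships 75 of its 75, leaving 0.

0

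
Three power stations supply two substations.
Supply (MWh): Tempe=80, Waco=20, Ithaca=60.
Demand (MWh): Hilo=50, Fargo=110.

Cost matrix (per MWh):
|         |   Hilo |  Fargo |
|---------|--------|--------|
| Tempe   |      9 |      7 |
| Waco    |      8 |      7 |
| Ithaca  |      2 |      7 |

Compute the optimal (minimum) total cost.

An optimal shipping plan:
  Tempe–Fargo: 80 × 7 = 560
  Waco–Fargo: 20 × 7 = 140
  Ithaca–Hilo: 50 × 2 = 100
  Ithaca–Fargo: 10 × 7 = 70
Total = 560 + 140 + 100 + 70 = 870.
(Supply check: Tempe ships 80; Waco ships 20; Ithaca ships 60.)

870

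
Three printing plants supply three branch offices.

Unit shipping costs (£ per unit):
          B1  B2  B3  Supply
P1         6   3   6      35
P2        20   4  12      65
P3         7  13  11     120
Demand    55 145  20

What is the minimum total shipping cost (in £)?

1555

A cheapest plan:
  P1->B2: 35 × £3 = £105
  P2->B2: 65 × £4 = £260
  P3->B1: 55 × £7 = £385
  P3->B2: 45 × £13 = £585
  P3->B3: 20 × £11 = £220
Total = 105 + 260 + 385 + 585 + 220 = £1555.
(Supply check: P1 ships 35; P2 ships 65; P3 ships 120.)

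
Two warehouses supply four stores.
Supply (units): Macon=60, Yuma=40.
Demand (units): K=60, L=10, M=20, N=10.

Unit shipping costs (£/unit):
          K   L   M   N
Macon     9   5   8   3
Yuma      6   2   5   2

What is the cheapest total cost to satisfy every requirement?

660

A cheapest plan:
  Macon to K: 20 units
  Macon to L: 10 units
  Macon to M: 20 units
  Macon to N: 10 units
  Yuma to K: 40 units
Total cost = £660.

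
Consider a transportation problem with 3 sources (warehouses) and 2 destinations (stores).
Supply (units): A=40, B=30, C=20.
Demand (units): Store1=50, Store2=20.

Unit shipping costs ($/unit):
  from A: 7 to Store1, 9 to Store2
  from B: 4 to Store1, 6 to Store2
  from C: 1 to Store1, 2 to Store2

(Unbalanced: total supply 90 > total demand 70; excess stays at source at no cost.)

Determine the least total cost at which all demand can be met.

One minimum-cost allocation:
  A->Store1: 20 × $7 = $140
  B->Store1: 30 × $4 = $120
  C->Store2: 20 × $2 = $40
Total = 140 + 120 + 40 = $300.
(Supply check: A ships 20; B ships 30; C ships 20.)

300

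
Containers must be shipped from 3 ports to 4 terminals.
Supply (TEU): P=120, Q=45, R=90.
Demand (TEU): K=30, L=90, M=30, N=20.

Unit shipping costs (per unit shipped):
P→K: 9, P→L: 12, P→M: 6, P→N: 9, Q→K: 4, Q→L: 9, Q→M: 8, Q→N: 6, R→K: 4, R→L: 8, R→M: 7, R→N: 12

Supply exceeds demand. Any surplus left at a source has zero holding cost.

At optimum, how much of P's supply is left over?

An optimal plan:
  P→M: 30 × 6 = 180
  P→N: 5 × 9 = 45
  Q→K: 30 × 4 = 120
  Q→N: 15 × 6 = 90
  R→L: 90 × 8 = 720
Total cost = 1155.
P ships 35 of its 120, leaving 85.

85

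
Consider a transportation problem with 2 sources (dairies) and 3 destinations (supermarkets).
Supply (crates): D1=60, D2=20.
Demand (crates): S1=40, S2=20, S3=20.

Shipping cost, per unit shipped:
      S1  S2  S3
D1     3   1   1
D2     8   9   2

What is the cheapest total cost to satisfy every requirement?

One minimum-cost allocation:
  D1 to S1: 40 × 3 = 120
  D1 to S2: 20 × 1 = 20
  D2 to S3: 20 × 2 = 40
Total = 120 + 20 + 40 = 180.

180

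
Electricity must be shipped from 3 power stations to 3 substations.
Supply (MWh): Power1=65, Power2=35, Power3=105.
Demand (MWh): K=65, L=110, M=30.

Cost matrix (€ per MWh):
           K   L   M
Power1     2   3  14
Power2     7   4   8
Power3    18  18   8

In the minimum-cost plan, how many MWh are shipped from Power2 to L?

35

Optimal shipments:
  Power1->K: 65 × €2 = €130
  Power2->L: 35 × €4 = €140
  Power3->L: 75 × €18 = €1350
  Power3->M: 30 × €8 = €240
Total cost = €1860.
So Power2→L carries 35 MWh.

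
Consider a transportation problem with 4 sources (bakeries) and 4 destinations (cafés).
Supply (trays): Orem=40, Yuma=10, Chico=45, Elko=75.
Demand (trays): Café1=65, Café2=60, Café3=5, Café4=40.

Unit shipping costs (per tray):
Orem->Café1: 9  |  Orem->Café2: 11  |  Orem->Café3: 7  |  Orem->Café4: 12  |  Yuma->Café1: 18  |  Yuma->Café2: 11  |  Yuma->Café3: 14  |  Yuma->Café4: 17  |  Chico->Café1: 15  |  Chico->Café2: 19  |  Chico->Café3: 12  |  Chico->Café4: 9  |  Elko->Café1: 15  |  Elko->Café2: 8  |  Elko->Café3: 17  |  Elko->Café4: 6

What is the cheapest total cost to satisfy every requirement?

A cheapest plan:
  Orem→Café1: 40 × 9 = 360
  Yuma→Café2: 10 × 11 = 110
  Chico→Café1: 25 × 15 = 375
  Chico→Café3: 5 × 12 = 60
  Chico→Café4: 15 × 9 = 135
  Elko→Café2: 50 × 8 = 400
  Elko→Café4: 25 × 6 = 150
Total = 360 + 110 + 375 + 60 + 135 + 400 + 150 = 1590.

1590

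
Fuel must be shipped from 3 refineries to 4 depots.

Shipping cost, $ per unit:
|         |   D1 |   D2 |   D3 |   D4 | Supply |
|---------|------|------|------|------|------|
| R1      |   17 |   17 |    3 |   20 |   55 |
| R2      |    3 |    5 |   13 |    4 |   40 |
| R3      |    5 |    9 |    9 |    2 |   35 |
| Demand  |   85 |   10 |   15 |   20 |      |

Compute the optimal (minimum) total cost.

An optimal shipping plan:
  R1 to D1: 30 kL
  R1 to D2: 10 kL
  R1 to D3: 15 kL
  R2 to D1: 40 kL
  R3 to D1: 15 kL
  R3 to D4: 20 kL
Total cost = $960.
(Supply check: R1 ships 55; R2 ships 40; R3 ships 35.)

960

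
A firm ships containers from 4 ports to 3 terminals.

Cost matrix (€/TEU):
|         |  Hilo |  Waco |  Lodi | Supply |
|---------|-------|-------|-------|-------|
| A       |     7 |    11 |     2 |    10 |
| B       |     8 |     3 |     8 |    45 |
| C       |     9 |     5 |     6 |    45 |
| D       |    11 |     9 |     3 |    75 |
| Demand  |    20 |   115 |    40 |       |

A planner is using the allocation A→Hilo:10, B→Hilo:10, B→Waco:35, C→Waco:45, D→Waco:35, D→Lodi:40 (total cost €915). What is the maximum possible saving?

30

Current plan cost = 10·7 + 10·8 + 35·3 + 45·5 + 35·9 + 40·3 = €915.
Optimal plan:
  A->Hilo: 10 × €7 = €70
  B->Waco: 45 × €3 = €135
  C->Waco: 45 × €5 = €225
  D->Hilo: 10 × €11 = €110
  D->Waco: 25 × €9 = €225
  D->Lodi: 40 × €3 = €120
Optimal cost = €885.
Saving = 915 − 885 = €30.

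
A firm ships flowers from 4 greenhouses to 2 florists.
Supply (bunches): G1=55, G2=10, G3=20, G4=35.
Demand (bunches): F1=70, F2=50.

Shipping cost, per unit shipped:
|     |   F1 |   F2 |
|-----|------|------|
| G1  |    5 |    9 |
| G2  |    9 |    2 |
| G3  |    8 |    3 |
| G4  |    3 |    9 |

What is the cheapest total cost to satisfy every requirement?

An optimal shipping plan:
  G1–F1: 35 × 5 = 175
  G1–F2: 20 × 9 = 180
  G2–F2: 10 × 2 = 20
  G3–F2: 20 × 3 = 60
  G4–F1: 35 × 3 = 105
Total = 175 + 180 + 20 + 60 + 105 = 540.
(Supply check: G1 ships 55; G2 ships 10; G3 ships 20; G4 ships 35.)

540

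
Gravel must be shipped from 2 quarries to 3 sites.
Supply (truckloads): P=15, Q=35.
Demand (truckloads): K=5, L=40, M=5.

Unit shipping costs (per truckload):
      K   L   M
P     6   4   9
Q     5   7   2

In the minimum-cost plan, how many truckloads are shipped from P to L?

The minimum-cost plan:
  P->L: 15 × 4 = 60
  Q->K: 5 × 5 = 25
  Q->L: 25 × 7 = 175
  Q->M: 5 × 2 = 10
Total cost = 270.
So P→L carries 15 truckloads.

15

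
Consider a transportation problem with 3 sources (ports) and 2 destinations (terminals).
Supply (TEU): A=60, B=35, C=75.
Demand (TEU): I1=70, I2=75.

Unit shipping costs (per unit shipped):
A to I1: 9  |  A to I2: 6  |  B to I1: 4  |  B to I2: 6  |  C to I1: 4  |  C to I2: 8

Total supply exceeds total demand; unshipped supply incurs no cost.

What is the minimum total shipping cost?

730

An optimal shipping plan:
  A->I2: 60 TEU
  B->I2: 15 TEU
  C->I1: 70 TEU
Total cost = 730.
(Supply check: A ships 60; B ships 15; C ships 70.)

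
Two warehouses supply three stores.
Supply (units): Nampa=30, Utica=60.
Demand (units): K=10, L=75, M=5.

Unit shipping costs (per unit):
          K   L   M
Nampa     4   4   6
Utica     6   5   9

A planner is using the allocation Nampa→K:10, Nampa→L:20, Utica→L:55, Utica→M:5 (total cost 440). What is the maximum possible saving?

10

Current plan cost = 10·4 + 20·4 + 55·5 + 5·9 = 440.
Optimal plan:
  Nampa->K: 10 × 4 = 40
  Nampa->L: 15 × 4 = 60
  Nampa->M: 5 × 6 = 30
  Utica->L: 60 × 5 = 300
Optimal cost = 430.
Saving = 440 − 430 = 10.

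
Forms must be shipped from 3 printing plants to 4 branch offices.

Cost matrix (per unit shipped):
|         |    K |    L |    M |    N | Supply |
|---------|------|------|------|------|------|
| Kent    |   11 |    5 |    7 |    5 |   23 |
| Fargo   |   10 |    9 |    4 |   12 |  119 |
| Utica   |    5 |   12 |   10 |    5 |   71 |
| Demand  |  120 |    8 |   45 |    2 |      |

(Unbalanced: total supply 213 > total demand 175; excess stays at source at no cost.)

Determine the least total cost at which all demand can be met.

1075

An optimal shipping plan:
  Kent–L: 8 × 5 = 40
  Kent–N: 2 × 5 = 10
  Fargo–K: 49 × 10 = 490
  Fargo–M: 45 × 4 = 180
  Utica–K: 71 × 5 = 355
Total = 40 + 10 + 490 + 180 + 355 = 1075.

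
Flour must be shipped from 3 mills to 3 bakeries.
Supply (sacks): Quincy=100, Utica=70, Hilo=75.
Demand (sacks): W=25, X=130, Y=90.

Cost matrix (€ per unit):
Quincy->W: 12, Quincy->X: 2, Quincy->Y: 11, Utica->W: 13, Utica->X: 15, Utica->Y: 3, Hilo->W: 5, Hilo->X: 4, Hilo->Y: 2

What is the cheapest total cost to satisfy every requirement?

695

Optimal allocation:
  Quincy–X: 100 × €2 = €200
  Utica–Y: 70 × €3 = €210
  Hilo–W: 25 × €5 = €125
  Hilo–X: 30 × €4 = €120
  Hilo–Y: 20 × €2 = €40
Total = 200 + 210 + 125 + 120 + 40 = €695.
(Supply check: Quincy ships 100; Utica ships 70; Hilo ships 75.)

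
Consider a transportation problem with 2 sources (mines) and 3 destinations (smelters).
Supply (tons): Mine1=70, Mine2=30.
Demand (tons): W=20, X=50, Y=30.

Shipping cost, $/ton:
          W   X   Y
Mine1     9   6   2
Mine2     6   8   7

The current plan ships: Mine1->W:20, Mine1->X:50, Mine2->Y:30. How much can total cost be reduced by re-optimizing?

190

Current plan cost = 20·9 + 50·6 + 30·7 = $690.
Optimal plan:
  Mine1–X: 40 tons
  Mine1–Y: 30 tons
  Mine2–W: 20 tons
  Mine2–X: 10 tons
Optimal cost = $500.
Saving = 690 − 500 = $190.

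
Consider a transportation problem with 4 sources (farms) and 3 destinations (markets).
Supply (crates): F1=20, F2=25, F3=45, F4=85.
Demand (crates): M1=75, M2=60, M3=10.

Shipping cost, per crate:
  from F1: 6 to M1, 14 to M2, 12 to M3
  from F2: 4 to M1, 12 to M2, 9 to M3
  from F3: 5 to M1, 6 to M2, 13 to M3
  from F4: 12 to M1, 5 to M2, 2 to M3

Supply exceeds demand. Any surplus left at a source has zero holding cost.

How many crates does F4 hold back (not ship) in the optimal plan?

15

Minimum-cost shipments:
  F1->M1: 5 crates
  F2->M1: 25 crates
  F3->M1: 45 crates
  F4->M2: 60 crates
  F4->M3: 10 crates
Total cost = 675.
F4 ships 70 of its 85, leaving 15.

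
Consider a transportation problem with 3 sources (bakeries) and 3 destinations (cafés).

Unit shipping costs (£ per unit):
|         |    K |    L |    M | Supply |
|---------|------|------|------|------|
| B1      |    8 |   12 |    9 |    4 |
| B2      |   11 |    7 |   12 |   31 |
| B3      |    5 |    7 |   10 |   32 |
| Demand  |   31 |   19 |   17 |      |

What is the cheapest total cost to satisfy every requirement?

478

An optimal shipping plan:
  B1->M: 4 × £9 = £36
  B2->L: 19 × £7 = £133
  B2->M: 12 × £12 = £144
  B3->K: 31 × £5 = £155
  B3->M: 1 × £10 = £10
Total = 36 + 133 + 144 + 155 + 10 = £478.
(Supply check: B1 ships 4; B2 ships 31; B3 ships 32.)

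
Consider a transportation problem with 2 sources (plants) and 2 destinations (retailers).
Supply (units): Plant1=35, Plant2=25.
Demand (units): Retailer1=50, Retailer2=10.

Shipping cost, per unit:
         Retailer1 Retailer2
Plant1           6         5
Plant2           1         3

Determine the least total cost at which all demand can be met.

225

An optimal shipping plan:
  Plant1->Retailer1: 25 × 6 = 150
  Plant1->Retailer2: 10 × 5 = 50
  Plant2->Retailer1: 25 × 1 = 25
Total = 150 + 50 + 25 = 225.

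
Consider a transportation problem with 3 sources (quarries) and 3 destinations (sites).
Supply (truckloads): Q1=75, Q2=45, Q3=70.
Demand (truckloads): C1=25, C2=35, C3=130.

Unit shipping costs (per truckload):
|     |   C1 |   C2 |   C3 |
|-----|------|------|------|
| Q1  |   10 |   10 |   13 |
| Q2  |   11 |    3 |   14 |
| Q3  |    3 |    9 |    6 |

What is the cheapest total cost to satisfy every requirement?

1565

One minimum-cost allocation:
  Q1–C3: 75 × 13 = 975
  Q2–C1: 10 × 11 = 110
  Q2–C2: 35 × 3 = 105
  Q3–C1: 15 × 3 = 45
  Q3–C3: 55 × 6 = 330
Total = 975 + 110 + 105 + 45 + 330 = 1565.
(Supply check: Q1 ships 75; Q2 ships 45; Q3 ships 70.)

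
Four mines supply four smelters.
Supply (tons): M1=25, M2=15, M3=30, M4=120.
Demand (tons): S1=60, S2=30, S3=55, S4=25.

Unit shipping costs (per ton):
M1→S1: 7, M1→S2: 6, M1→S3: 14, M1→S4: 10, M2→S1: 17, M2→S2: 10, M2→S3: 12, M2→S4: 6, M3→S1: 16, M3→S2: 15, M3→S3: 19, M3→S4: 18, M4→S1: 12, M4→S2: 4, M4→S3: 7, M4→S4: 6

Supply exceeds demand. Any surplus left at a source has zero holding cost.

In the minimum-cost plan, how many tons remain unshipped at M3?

An optimal plan:
  M1–S1: 25 tons
  M2–S4: 15 tons
  M3–S1: 10 tons
  M4–S1: 25 tons
  M4–S2: 30 tons
  M4–S3: 55 tons
  M4–S4: 10 tons
Total cost = 1290.
M3 ships 10 of its 30, leaving 20.

20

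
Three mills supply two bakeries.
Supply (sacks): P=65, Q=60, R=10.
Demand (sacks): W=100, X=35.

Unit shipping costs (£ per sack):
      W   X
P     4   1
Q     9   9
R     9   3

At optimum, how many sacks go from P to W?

40

The minimum-cost plan:
  P to W: 40 × £4 = £160
  P to X: 25 × £1 = £25
  Q to W: 60 × £9 = £540
  R to X: 10 × £3 = £30
Total cost = £755.
So P→W carries 40 sacks.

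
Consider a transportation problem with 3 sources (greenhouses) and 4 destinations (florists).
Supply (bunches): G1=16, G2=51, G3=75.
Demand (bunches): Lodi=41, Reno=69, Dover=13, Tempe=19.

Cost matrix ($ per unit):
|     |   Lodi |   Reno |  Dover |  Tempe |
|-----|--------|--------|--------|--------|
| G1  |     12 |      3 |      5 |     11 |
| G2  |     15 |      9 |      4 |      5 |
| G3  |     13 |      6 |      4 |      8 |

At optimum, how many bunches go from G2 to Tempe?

19

The minimum-cost plan:
  G1–Reno: 16 × $3 = $48
  G2–Lodi: 19 × $15 = $285
  G2–Dover: 13 × $4 = $52
  G2–Tempe: 19 × $5 = $95
  G3–Lodi: 22 × $13 = $286
  G3–Reno: 53 × $6 = $318
Total cost = $1084.
So G2→Tempe carries 19 bunches.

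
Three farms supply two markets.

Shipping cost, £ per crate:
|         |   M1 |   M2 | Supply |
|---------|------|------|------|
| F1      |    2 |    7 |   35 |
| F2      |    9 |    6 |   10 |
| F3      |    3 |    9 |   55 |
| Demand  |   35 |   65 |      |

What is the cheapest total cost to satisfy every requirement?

590

A cheapest plan:
  F1 to M2: 35 × £7 = £245
  F2 to M2: 10 × £6 = £60
  F3 to M1: 35 × £3 = £105
  F3 to M2: 20 × £9 = £180
Total = 245 + 60 + 105 + 180 = £590.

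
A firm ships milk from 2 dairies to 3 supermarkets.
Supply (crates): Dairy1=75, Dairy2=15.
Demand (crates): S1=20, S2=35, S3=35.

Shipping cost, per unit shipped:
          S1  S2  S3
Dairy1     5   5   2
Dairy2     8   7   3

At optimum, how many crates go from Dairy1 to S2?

Solving gives:
  Dairy1–S1: 20 × 5 = 100
  Dairy1–S2: 35 × 5 = 175
  Dairy1–S3: 20 × 2 = 40
  Dairy2–S3: 15 × 3 = 45
Total cost = 360.
So Dairy1→S2 carries 35 crates.

35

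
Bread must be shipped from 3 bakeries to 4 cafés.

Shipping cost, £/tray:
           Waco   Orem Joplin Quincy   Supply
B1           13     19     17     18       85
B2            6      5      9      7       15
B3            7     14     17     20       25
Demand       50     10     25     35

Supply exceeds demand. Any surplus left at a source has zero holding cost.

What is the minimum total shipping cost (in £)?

1550

Optimal allocation:
  B1→Waco: 25 × £13 = £325
  B1→Joplin: 25 × £17 = £425
  B1→Quincy: 30 × £18 = £540
  B2→Orem: 10 × £5 = £50
  B2→Quincy: 5 × £7 = £35
  B3→Waco: 25 × £7 = £175
Total = 325 + 425 + 540 + 50 + 35 + 175 = £1550.
(Supply check: B1 ships 80; B2 ships 15; B3 ships 25.)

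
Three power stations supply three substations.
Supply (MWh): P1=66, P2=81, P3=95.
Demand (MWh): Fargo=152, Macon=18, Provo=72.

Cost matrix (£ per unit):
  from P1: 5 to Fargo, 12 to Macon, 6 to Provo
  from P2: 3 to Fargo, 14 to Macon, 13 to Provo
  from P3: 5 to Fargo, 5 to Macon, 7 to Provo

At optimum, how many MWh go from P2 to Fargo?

81

The minimum-cost plan:
  P1->Provo: 66 MWh
  P2->Fargo: 81 MWh
  P3->Fargo: 71 MWh
  P3->Macon: 18 MWh
  P3->Provo: 6 MWh
Total cost = £1126.
So P2→Fargo carries 81 MWh.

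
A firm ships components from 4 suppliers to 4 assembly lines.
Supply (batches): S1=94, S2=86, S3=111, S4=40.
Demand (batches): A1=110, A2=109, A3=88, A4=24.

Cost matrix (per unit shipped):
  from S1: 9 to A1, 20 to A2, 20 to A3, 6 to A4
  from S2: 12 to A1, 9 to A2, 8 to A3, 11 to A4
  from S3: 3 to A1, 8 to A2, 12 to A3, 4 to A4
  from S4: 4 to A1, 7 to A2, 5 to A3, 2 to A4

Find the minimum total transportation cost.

Optimal allocation:
  S1→A1: 70 × 9 = 630
  S1→A4: 24 × 6 = 144
  S2→A2: 38 × 9 = 342
  S2→A3: 48 × 8 = 384
  S3→A1: 40 × 3 = 120
  S3→A2: 71 × 8 = 568
  S4→A3: 40 × 5 = 200
Total = 630 + 144 + 342 + 384 + 120 + 568 + 200 = 2388.
(Supply check: S1 ships 94; S2 ships 86; S3 ships 111; S4 ships 40.)

2388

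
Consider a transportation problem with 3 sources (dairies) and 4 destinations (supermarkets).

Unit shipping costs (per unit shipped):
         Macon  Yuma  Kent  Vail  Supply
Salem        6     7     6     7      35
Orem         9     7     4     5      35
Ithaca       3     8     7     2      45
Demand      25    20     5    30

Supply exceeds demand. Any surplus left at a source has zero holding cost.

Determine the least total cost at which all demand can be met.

A cheapest plan:
  Orem to Yuma: 20 × 7 = 140
  Orem to Kent: 5 × 4 = 20
  Orem to Vail: 10 × 5 = 50
  Ithaca to Macon: 25 × 3 = 75
  Ithaca to Vail: 20 × 2 = 40
Total = 140 + 20 + 50 + 75 + 40 = 325.
(Supply check: Salem ships 0; Orem ships 35; Ithaca ships 45.)

325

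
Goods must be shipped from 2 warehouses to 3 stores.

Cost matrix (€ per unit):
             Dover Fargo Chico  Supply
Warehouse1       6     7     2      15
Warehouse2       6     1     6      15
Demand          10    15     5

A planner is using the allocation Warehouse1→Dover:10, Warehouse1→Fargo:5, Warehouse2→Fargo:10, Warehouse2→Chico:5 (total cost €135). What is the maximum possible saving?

Current plan cost = 10·6 + 5·7 + 10·1 + 5·6 = €135.
Optimal plan:
  Warehouse1 to Dover: 10 × €6 = €60
  Warehouse1 to Chico: 5 × €2 = €10
  Warehouse2 to Fargo: 15 × €1 = €15
Optimal cost = €85.
Saving = 135 − 85 = €50.

50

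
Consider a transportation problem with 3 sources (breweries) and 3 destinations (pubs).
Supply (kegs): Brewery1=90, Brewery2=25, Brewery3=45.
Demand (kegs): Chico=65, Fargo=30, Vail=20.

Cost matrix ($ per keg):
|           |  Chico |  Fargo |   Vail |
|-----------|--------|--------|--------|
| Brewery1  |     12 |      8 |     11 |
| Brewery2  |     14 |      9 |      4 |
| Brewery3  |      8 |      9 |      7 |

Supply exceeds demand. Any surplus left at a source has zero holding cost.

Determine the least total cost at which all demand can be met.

920

A cheapest plan:
  Brewery1 to Chico: 20 × $12 = $240
  Brewery1 to Fargo: 30 × $8 = $240
  Brewery2 to Vail: 20 × $4 = $80
  Brewery3 to Chico: 45 × $8 = $360
Total = 240 + 240 + 80 + 360 = $920.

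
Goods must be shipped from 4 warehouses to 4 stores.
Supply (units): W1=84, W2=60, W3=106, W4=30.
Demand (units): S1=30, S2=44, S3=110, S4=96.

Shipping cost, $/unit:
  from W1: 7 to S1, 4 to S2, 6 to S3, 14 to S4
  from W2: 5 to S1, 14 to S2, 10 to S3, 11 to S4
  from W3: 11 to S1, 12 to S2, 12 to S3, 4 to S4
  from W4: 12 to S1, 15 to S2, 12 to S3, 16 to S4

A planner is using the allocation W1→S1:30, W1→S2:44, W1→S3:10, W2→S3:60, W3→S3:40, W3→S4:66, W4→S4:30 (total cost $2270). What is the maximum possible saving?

Current plan cost = 30·7 + 44·4 + 10·6 + 60·10 + 40·12 + 66·4 + 30·16 = $2270.
Optimal plan:
  W1–S2: 44 units
  W1–S3: 40 units
  W2–S1: 30 units
  W2–S3: 30 units
  W3–S3: 10 units
  W3–S4: 96 units
  W4–S3: 30 units
Optimal cost = $1730.
Saving = 2270 − 1730 = $540.

540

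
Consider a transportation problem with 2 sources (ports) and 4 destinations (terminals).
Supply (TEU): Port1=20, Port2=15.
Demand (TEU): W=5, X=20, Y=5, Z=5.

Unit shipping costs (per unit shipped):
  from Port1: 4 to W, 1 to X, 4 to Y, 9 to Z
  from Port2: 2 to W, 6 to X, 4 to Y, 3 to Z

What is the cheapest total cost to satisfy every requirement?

65

One minimum-cost allocation:
  Port1 to X: 20 × 1 = 20
  Port2 to W: 5 × 2 = 10
  Port2 to Y: 5 × 4 = 20
  Port2 to Z: 5 × 3 = 15
Total = 20 + 10 + 20 + 15 = 65.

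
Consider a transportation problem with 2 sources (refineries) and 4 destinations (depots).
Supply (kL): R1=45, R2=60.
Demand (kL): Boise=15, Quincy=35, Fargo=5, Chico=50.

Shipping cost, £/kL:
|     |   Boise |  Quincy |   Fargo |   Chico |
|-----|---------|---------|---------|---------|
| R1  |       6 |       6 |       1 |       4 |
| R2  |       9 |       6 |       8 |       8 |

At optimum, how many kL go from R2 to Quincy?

35

Optimal shipments:
  R1→Fargo: 5 × £1 = £5
  R1→Chico: 40 × £4 = £160
  R2→Boise: 15 × £9 = £135
  R2→Quincy: 35 × £6 = £210
  R2→Chico: 10 × £8 = £80
Total cost = £590.
So R2→Quincy carries 35 kL.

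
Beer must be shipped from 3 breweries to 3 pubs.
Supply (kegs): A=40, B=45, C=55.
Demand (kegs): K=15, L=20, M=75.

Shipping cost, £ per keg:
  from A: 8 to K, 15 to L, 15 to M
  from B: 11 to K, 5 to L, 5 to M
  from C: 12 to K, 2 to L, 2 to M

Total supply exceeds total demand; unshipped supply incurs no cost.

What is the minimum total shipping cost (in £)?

430

An optimal shipping plan:
  A–K: 15 kegs
  B–L: 20 kegs
  B–M: 20 kegs
  C–M: 55 kegs
Total cost = £430.
(Supply check: A ships 15; B ships 40; C ships 55.)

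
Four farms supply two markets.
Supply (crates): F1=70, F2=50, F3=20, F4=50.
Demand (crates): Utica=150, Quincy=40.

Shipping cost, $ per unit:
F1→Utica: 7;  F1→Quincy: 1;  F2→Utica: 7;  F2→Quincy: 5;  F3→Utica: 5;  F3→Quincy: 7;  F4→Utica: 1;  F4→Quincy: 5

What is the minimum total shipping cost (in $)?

Optimal allocation:
  F1→Utica: 30 × $7 = $210
  F1→Quincy: 40 × $1 = $40
  F2→Utica: 50 × $7 = $350
  F3→Utica: 20 × $5 = $100
  F4→Utica: 50 × $1 = $50
Total = 210 + 40 + 350 + 100 + 50 = $750.

750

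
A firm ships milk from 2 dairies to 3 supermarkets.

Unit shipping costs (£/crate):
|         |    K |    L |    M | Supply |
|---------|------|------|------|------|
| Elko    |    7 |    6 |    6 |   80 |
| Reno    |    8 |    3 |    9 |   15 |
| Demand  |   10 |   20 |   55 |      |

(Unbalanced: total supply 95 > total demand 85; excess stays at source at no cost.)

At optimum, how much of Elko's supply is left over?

10

An optimal plan:
  Elko to K: 10 × £7 = £70
  Elko to L: 5 × £6 = £30
  Elko to M: 55 × £6 = £330
  Reno to L: 15 × £3 = £45
Total cost = £475.
Elko ships 70 of its 80, leaving 10.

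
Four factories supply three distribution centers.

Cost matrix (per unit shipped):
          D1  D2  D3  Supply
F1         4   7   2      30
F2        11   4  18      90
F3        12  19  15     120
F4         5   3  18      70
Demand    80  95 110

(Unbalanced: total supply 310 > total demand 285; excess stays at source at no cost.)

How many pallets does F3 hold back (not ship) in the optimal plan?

Minimum-cost shipments:
  F1 to D3: 30 × 2 = 60
  F2 to D2: 90 × 4 = 360
  F3 to D1: 15 × 12 = 180
  F3 to D3: 80 × 15 = 1200
  F4 to D1: 65 × 5 = 325
  F4 to D2: 5 × 3 = 15
Total cost = 2140.
F3 ships 95 of its 120, leaving 25.

25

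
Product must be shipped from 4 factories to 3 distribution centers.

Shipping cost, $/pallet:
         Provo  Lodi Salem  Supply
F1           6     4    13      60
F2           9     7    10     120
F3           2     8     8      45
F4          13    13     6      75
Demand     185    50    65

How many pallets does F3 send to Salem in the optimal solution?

0

Solving gives:
  F1→Provo: 10 × $6 = $60
  F1→Lodi: 50 × $4 = $200
  F2→Provo: 120 × $9 = $1080
  F3→Provo: 45 × $2 = $90
  F4→Provo: 10 × $13 = $130
  F4→Salem: 65 × $6 = $390
Total cost = $1950.
The route F3→Salem is not used.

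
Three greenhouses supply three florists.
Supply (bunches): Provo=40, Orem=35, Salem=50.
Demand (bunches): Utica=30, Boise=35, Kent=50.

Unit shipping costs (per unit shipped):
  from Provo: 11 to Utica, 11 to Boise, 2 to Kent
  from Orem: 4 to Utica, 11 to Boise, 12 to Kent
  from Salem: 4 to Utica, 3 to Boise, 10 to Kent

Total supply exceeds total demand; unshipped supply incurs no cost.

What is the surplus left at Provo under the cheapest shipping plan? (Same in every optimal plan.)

Minimum-cost shipments:
  Provo→Kent: 40 × 2 = 80
  Orem→Utica: 30 × 4 = 120
  Salem→Boise: 35 × 3 = 105
  Salem→Kent: 10 × 10 = 100
Total cost = 405.
Provo ships 40 of its 40, leaving 0.

0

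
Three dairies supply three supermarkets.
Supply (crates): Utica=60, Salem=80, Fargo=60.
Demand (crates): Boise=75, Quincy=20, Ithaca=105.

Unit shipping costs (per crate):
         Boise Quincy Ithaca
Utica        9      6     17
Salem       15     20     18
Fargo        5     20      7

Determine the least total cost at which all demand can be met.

2235

A cheapest plan:
  Utica to Boise: 40 × 9 = 360
  Utica to Quincy: 20 × 6 = 120
  Salem to Boise: 35 × 15 = 525
  Salem to Ithaca: 45 × 18 = 810
  Fargo to Ithaca: 60 × 7 = 420
Total = 360 + 120 + 525 + 810 + 420 = 2235.
(Supply check: Utica ships 60; Salem ships 80; Fargo ships 60.)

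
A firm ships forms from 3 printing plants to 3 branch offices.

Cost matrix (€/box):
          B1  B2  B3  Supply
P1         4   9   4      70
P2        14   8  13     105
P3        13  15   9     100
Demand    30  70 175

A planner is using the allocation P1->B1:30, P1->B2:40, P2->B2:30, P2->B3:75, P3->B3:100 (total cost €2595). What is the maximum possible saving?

400

Current plan cost = 30·4 + 40·9 + 30·8 + 75·13 + 100·9 = €2595.
Optimal plan:
  P1–B1: 30 × €4 = €120
  P1–B3: 40 × €4 = €160
  P2–B2: 70 × €8 = €560
  P2–B3: 35 × €13 = €455
  P3–B3: 100 × €9 = €900
Optimal cost = €2195.
Saving = 2595 − 2195 = €400.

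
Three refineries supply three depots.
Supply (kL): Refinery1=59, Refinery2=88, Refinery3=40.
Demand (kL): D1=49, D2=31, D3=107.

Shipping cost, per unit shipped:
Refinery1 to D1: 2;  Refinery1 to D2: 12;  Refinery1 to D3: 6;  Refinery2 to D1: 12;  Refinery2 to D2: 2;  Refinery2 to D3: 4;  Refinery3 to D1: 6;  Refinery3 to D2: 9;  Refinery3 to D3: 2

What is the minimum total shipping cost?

528

Optimal allocation:
  Refinery1 to D1: 49 × 2 = 98
  Refinery1 to D3: 10 × 6 = 60
  Refinery2 to D2: 31 × 2 = 62
  Refinery2 to D3: 57 × 4 = 228
  Refinery3 to D3: 40 × 2 = 80
Total = 98 + 60 + 62 + 228 + 80 = 528.
(Supply check: Refinery1 ships 59; Refinery2 ships 88; Refinery3 ships 40.)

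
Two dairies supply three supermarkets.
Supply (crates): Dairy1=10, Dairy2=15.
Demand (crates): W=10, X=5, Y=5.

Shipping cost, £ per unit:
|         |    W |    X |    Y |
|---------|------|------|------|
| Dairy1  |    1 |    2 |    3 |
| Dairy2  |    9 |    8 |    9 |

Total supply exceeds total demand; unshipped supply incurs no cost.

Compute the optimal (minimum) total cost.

A cheapest plan:
  Dairy1 to W: 10 × £1 = £10
  Dairy2 to X: 5 × £8 = £40
  Dairy2 to Y: 5 × £9 = £45
Total = 10 + 40 + 45 = £95.

95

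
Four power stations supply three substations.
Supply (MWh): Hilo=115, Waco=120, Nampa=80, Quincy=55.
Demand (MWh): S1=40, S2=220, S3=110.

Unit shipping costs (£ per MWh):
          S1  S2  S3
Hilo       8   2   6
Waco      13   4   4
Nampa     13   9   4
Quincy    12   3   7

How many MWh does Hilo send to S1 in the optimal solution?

Solving gives:
  Hilo to S1: 40 × £8 = £320
  Hilo to S2: 75 × £2 = £150
  Waco to S2: 90 × £4 = £360
  Waco to S3: 30 × £4 = £120
  Nampa to S3: 80 × £4 = £320
  Quincy to S2: 55 × £3 = £165
Total cost = £1435.
So Hilo→S1 carries 40 MWh.

40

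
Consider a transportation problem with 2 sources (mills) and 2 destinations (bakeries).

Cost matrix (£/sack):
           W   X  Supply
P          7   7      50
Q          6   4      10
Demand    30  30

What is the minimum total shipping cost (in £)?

A cheapest plan:
  P->W: 30 × £7 = £210
  P->X: 20 × £7 = £140
  Q->X: 10 × £4 = £40
Total = 210 + 140 + 40 = £390.

390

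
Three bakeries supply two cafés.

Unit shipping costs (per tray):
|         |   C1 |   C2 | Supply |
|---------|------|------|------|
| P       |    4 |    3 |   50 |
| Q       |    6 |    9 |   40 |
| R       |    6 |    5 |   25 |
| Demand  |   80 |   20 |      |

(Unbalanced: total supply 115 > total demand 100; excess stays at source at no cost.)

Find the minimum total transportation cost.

480

One minimum-cost allocation:
  P–C1: 30 trays
  P–C2: 20 trays
  Q–C1: 25 trays
  R–C1: 25 trays
Total cost = 480.
(Supply check: P ships 50; Q ships 25; R ships 25.)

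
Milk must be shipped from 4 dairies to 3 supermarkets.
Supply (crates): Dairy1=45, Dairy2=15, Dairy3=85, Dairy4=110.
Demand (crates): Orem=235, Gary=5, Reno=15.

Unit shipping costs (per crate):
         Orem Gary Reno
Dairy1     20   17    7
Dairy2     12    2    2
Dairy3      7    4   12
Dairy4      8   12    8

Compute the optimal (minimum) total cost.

2310

Optimal allocation:
  Dairy1 to Orem: 30 crates
  Dairy1 to Reno: 15 crates
  Dairy2 to Orem: 10 crates
  Dairy2 to Gary: 5 crates
  Dairy3 to Orem: 85 crates
  Dairy4 to Orem: 110 crates
Total cost = 2310.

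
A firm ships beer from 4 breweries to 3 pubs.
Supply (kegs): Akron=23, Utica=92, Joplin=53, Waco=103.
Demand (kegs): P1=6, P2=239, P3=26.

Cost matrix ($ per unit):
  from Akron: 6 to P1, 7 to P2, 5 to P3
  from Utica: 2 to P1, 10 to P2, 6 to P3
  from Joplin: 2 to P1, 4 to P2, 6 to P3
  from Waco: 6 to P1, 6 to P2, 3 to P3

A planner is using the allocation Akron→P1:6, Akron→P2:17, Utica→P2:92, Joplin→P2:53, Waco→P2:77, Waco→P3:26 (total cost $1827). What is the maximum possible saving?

68

Current plan cost = 6·6 + 17·7 + 92·10 + 53·4 + 77·6 + 26·3 = $1827.
Optimal plan:
  Akron→P2: 23 × $7 = $161
  Utica→P1: 6 × $2 = $12
  Utica→P2: 60 × $10 = $600
  Utica→P3: 26 × $6 = $156
  Joplin→P2: 53 × $4 = $212
  Waco→P2: 103 × $6 = $618
Optimal cost = $1759.
Saving = 1827 − 1759 = $68.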